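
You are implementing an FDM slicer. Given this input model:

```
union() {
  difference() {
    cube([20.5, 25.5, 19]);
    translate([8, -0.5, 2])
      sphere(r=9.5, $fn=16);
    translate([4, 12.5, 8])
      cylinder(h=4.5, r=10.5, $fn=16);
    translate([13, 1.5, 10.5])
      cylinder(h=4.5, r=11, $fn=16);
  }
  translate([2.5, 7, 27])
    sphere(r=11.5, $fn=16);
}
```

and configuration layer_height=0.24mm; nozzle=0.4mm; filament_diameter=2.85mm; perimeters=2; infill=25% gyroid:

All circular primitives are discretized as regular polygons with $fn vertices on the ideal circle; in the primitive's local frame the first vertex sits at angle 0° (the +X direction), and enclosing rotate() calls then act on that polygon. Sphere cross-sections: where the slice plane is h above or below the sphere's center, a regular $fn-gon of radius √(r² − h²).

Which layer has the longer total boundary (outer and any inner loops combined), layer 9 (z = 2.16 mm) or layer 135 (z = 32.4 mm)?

Layer 9 (z = 2.16): the 20.5×25.5 cube contributes its full rectangle (perimeter 92.00 mm); the r=9.5 sphere at (8, -0.5) slices to a regular 16-gon of circumradius 9.499 (√(r²−h²) with h=0.16 from center) (perimeter = 2·16·9.499·sin(180°/16) = 59.30 mm); the cylinder at (4, 12.5) does not reach this height (z outside [8, 12.5]); the cylinder at (13, 1.5) does not reach this height (z outside [10.5, 15]); Subtracting the remaining from the first: starting from the 20.5×25.5 cube, the r=9.5 sphere at (8, -0.5) partially overlaps it — only the 124.80 mm² overlap (of its 276.22 mm²) is removed, clipping the outline — boundary = 94.34 mm; the sphere at (2.5, 7) does not reach this height (|z−center|=24.840 > r=11.5); Combining (union): only the result so far is present, so the union is just that shape — boundary = 94.34 mm. So its perimeter = 94.34 mm. Layer 135 (z = 32.4): the cube is not intersected at this z (z outside [0, 19]); the sphere at (8, -0.5) does not reach this height (|z−center|=30.400 > r=9.5); the cylinder at (4, 12.5) is absent (z outside [8, 12.5]); the cylinder at (13, 1.5) does not reach this height (z outside [10.5, 15]); After the difference (first − rest): the first operand is absent here, so nothing remains; the r=11.5 sphere at (2.5, 7) slices to a regular 16-gon of circumradius 10.153 (√(r²−h²) with h=5.4 from center) (perimeter = 2·16·10.153·sin(180°/16) = 63.39 mm); Combining (union): only the r=11.5 sphere at (2.5, 7) is present, so the union is just that shape — boundary = 63.39 mm. So its perimeter = 63.39 mm. Layer 9 is larger (94.34 vs 63.39 mm).

layer 9 (z = 2.16 mm)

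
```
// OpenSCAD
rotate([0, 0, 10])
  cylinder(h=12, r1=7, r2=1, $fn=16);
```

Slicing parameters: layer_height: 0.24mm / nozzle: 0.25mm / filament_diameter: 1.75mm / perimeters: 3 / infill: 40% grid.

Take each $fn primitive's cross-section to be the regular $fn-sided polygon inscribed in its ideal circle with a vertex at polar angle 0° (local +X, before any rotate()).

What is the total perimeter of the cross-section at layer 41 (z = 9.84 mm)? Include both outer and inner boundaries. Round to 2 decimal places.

12.99 mm

At z = 9.84 mm: the cone: at t=0.820 of its height the radius interpolates to r₁+(r₂−r₁)t = 2.080, giving a regular 16-gon of that circumradius (perimeter = 2·16·2.080·sin(180°/16) = 12.99 mm); (rotated 10° about Z; rotation is an isometry so areas/perimeters/island counts are preserved). Overall, the cross-section is a single solid region. Total boundary length (outer) = 12.99 mm.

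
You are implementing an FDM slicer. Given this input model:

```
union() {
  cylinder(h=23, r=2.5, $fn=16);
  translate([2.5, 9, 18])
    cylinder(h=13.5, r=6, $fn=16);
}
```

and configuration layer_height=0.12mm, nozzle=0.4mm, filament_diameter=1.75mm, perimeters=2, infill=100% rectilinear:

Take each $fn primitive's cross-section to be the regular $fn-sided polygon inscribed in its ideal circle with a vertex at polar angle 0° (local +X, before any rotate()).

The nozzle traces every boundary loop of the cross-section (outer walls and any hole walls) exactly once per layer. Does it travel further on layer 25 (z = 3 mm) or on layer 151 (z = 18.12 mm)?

Layer 25 (z = 3): the cylinder: section is a regular 16-gon, circumradius r=2.5 (perimeter = 2·16·2.500·sin(180°/16) = 15.61 mm); the cylinder at (2.5, 9) is not intersected at this z (z outside [18, 31.5]); Taking the union: only the r=2.5 cylinder is present, so the union is just that shape — boundary = 15.61 mm. So its perimeter = 15.61 mm. Layer 151 (z = 18.12): the r=2.5 cylinder contributes a regular 16-gon of circumradius 2.5 (perimeter = 2·16·2.500·sin(180°/16) = 15.61 mm); the r=6 cylinder at (2.5, 9) contributes a regular 16-gon of circumradius 6 (perimeter = 2·16·6.000·sin(180°/16) = 37.46 mm); Taking the union: the 2 present regions are separate (no shared area or edge), so areas and boundary lengths simply add and each stays a separate island — boundary = 53.06 mm. So its perimeter = 53.06 mm. Layer 151 is larger (53.06 vs 15.61 mm).

layer 151 (z = 18.12 mm)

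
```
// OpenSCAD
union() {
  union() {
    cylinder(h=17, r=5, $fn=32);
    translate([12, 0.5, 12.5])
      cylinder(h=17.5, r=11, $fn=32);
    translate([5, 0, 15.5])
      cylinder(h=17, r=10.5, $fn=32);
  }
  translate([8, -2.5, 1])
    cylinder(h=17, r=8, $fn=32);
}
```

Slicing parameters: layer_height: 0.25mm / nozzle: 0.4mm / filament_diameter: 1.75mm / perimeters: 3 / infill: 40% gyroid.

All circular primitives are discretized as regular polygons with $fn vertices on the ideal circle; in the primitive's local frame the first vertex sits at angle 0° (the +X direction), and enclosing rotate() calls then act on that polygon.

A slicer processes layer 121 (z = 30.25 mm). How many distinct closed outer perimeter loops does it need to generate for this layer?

1

At z = 30.25 mm: the cylinder is absent (z outside [0, 17]); the cylinder at (12, 0.5) does not reach this height (z outside [12.5, 30]); the r=10.5 cylinder at (5, 0) contributes a regular 32-gon of circumradius 10.5; Combining (union): only the r=10.5 cylinder at (5, 0) is present, so the union is just that shape — 1 connected region; the cylinder at (8, -2.5) is not intersected at this z (z outside [1, 18]); Merging all regions: only the result so far is present, so the union is just that shape — 1 connected region. The result has 1 disconnected region.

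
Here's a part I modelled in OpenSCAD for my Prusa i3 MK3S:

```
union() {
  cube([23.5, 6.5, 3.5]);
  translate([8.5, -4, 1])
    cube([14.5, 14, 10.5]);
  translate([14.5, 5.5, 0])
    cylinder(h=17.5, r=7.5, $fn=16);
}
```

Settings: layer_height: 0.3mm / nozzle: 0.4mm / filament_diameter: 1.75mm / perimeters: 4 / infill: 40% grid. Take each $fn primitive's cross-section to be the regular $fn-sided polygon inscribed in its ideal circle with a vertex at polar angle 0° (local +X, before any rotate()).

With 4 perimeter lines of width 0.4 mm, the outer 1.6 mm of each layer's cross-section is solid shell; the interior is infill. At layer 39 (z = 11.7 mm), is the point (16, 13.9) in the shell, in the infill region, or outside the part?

At z = 11.7 mm: the cube is absent (z outside [0, 3.5]); the cube at (8.5, -4) is not intersected at this z (z outside [1, 11.5]); the cylinder at (14.5, 5.5): section is a regular 16-gon, circumradius r=7.5; Merging all regions: only the r=7.5 cylinder at (14.5, 5.5) is present, so the union is just that shape — 1 connected region. Overall, the cross-section is a single solid region. The nearest boundary edge runs (17.37, 12.43)→(14.50, 13.00); distance from the point to it = 1.18 mm. The point is not inside any of the regions above, so it lies outside the cross-section (1.18 mm from the nearest boundary).

outside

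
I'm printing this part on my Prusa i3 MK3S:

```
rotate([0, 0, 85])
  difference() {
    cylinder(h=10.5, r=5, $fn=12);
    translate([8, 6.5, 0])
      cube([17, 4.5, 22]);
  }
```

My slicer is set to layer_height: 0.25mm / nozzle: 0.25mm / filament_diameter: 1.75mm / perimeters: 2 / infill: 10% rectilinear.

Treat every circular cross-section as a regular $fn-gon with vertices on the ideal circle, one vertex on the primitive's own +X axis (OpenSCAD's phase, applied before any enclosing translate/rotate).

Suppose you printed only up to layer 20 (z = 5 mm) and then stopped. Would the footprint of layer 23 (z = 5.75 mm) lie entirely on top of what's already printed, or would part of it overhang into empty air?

Compare the two slices. At z = 5: the cylinder: section is a regular 12-gon, circumradius r=5 (area = (12/2)·5.000²·sin(360°/12) = 75.00 mm²); the cube at (8, 6.5) (footprint 17×4.5) is included at this height (area 76.50 mm²); Subtracting the remaining from the first: starting from the r=5 cylinder (75.00 mm²), the 17×4.5 cube at (8, 6.5) misses the remaining region (no effect) — area = 75.00 mm²; (whole slice rotated 85° about Z — lengths, areas and connectivity unchanged). At z = 5.75: the r=5 cylinder contributes a regular 12-gon of circumradius 5 (area = (12/2)·5.000²·sin(360°/12) = 75.00 mm²); the cube at (8, 6.5) (footprint 17×4.5) is included at this height (area 76.50 mm²); After the difference (first − rest): starting from the r=5 cylinder (75.00 mm²), the 17×4.5 cube at (8, 6.5) misses the remaining region (no effect) — area = 75.00 mm²; (rotated 85° about Z; rotation is an isometry so areas/perimeters/island counts are preserved). Checking containment: the cross-section at z = 5.75 is a subset of the cross-section at z = 5.

entirely on top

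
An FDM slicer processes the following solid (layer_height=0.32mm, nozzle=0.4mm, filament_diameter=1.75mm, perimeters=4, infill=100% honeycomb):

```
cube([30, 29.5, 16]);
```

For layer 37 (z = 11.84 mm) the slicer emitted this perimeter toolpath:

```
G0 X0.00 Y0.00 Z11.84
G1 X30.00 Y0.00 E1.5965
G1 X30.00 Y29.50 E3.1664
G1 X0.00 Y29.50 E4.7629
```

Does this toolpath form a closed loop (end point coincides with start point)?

Start point (G0): (0.00, 0.00). End point (last G1): the path does not return to the start — open.

no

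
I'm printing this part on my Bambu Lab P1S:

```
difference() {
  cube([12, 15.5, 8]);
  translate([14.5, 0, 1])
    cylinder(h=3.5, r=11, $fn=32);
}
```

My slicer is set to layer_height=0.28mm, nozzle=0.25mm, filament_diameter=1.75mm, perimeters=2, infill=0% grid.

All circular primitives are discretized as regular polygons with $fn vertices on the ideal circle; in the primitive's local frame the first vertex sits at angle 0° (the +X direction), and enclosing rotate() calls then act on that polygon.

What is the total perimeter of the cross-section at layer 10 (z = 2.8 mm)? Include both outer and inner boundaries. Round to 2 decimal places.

At z = 2.8 mm: the cube is present — its section is the full 12×15.5 rectangle (perimeter 55.00 mm); the r=11 cylinder at (14.5, 0) gives a regular 32-gon of circumradius 11 (constant along its height) (perimeter = 2·32·11.000·sin(180°/32) = 69.00 mm); Taking the first minus the rest: starting from the 12×15.5 cube, the r=11 cylinder at (14.5, 0) partially overlaps it — only the 67.24 mm² overlap (of its 377.69 mm²) is removed, clipping the outline — boundary = 50.54 mm. Overall, the cross-section is a single solid region. Total boundary length (outer) = 50.54 mm.

50.54 mm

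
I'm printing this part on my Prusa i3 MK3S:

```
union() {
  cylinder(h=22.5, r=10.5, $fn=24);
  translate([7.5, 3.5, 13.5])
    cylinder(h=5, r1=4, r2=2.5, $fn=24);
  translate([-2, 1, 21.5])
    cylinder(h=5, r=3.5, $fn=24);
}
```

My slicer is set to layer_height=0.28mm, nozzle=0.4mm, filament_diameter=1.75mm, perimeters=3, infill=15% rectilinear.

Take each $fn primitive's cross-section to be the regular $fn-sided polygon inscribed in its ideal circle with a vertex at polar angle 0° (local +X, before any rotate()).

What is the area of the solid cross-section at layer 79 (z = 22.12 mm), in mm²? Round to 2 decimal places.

At z = 22.12 mm: the cylinder: section is a regular 24-gon, circumradius r=10.5 (area = (24/2)·10.500²·sin(360°/24) = 342.42 mm²); the cone at (7.5, 3.5) is not intersected at this z (z outside [13.5, 18.5]); the r=3.5 cylinder at (-2, 1) contributes a regular 24-gon of circumradius 3.5 (area = (24/2)·3.500²·sin(360°/24) = 38.05 mm²); Merging all regions: the r=3.5 cylinder at (-2, 1) lies entirely inside the r=10.5 cylinder, so the union is just the r=10.5 cylinder — area = 342.42 mm². Overall, the cross-section is a single solid region. Net area = 342.42 mm².

342.42 mm²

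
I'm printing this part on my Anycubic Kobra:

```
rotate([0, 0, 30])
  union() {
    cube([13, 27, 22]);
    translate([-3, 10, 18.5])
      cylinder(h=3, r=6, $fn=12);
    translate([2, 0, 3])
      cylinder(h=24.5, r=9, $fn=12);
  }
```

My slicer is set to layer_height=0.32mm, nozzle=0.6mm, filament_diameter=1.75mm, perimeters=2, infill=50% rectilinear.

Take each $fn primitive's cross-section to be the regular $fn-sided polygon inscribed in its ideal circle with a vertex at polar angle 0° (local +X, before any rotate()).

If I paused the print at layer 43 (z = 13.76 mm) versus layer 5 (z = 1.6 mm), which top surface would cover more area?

layer 43 (z = 13.76 mm)

Layer 43 (z = 13.76): the cube (footprint 13×27) is included at this height (area 351.00 mm²); the cylinder at (-3, 10) is not intersected at this z (z outside [18.5, 21.5]); the r=9 cylinder at (2, 0) contributes a regular 12-gon of circumradius 9 (area = (12/2)·9.000²·sin(360°/12) = 243.00 mm²); Merging all regions: the regions partially overlap — summed areas 594.00 mm² minus the doubly-counted overlap 78.21 mm² gives 515.79 mm² — area = 515.79 mm²; (rotated 30° about Z; rotation is an isometry so areas/perimeters/island counts are preserved). So its area = 515.79 mm². Layer 5 (z = 1.6): the cube is present — its section is the full 13×27 rectangle (area 351.00 mm²); the cylinder at (-3, 10) is absent (z outside [18.5, 21.5]); the cylinder at (2, 0) does not reach this height (z outside [3, 27.5]); Combining (union): only the 13×27 cube is present, so the union is just that shape — area = 351.00 mm²; (whole slice rotated 30° about Z — lengths, areas and connectivity unchanged). So its area = 351.00 mm². Layer 43 is larger (515.79 vs 351.00 mm²).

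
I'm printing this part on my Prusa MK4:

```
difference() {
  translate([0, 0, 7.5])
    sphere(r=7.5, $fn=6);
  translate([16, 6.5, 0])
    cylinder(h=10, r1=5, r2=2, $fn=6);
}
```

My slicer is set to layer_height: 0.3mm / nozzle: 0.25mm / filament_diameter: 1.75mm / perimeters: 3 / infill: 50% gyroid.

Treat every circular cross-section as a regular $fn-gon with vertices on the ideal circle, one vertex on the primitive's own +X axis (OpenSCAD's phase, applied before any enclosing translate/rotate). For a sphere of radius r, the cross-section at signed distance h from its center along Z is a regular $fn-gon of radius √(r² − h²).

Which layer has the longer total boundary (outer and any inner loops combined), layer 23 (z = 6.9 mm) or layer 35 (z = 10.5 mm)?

Layer 23 (z = 6.9): the sphere: section is a regular 6-gon, circumradius = √(r²−h²) = √(7.5²−0.6²) = 7.476 (perimeter = 2·6·7.476·sin(180°/6) = 44.86 mm); the cone at (16, 6.5) contributes a regular 6-gon of circumradius 2.930 (interpolated between r1=5 and r2=2 at t=0.690) (perimeter = 2·6·2.930·sin(180°/6) = 17.58 mm); Taking the first minus the rest: starting from the r=7.5 sphere, the cone at (16, 6.5) misses the remaining region (no effect) — boundary = 44.86 mm. So its perimeter = 44.86 mm. Layer 35 (z = 10.5): the sphere: section is a regular 6-gon, circumradius = √(r²−h²) = √(7.5²−3²) = 6.874 (perimeter = 2·6·6.874·sin(180°/6) = 41.24 mm); the cone at (16, 6.5) is not intersected at this z (z outside [0, 10]); Taking the first minus the rest: none of the subtracted shapes is present at this height, so the r=7.5 sphere is unchanged — boundary = 41.24 mm. So its perimeter = 41.24 mm. Layer 23 is larger (44.86 vs 41.24 mm).

layer 23 (z = 6.9 mm)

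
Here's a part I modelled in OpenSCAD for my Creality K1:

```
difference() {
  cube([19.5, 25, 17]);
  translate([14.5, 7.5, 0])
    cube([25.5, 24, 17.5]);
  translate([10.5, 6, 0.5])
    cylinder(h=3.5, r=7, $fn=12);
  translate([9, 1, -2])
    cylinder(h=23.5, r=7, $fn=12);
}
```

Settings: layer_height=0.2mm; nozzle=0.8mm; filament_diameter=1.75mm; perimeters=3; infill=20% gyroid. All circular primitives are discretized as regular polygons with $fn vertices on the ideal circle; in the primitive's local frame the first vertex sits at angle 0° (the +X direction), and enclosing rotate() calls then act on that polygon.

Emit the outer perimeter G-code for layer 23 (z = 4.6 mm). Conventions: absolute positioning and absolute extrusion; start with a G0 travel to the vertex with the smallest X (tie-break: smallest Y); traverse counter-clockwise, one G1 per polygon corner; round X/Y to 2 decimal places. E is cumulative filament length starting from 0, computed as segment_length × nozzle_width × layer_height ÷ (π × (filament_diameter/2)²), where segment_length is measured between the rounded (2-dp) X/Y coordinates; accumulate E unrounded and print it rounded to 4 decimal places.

At z = 4.6 mm: the 19.5×25 cube contributes its full rectangle; the cube at (14.5, 7.5) (footprint 25.5×24) is included at this height; the cylinder at (10.5, 6) is not intersected at this z (z outside [0.5, 4]); the cylinder at (9, 1): section is a regular 12-gon, circumradius r=7; Subtracting the remaining from the first: starting from the 19.5×25 cube, the 25.5×24 cube at (14.5, 7.5) partially overlaps it — only the 87.50 mm² overlap (of its 612.00 mm²) is removed, clipping the outline; the r=7 cylinder at (9, 1) partially overlaps it — only the 87.23 mm² overlap (of its 147.00 mm²) is removed, clipping the outline — 1 connected region. The outline is a single polygon with 15 vertices. Extrusion per mm of travel: 0.8 × 0.2 / (π × 0.875²) = 0.066520. Accumulating E over each segment gives final E = 6.6087.

G0 X0.00 Y0.00 Z4.60
G1 X2.27 Y0.00 E0.1510
G1 X2.00 Y1.00 E0.2199
G1 X2.94 Y4.50 E0.4610
G1 X5.50 Y7.06 E0.7018
G1 X9.00 Y8.00 E0.9429
G1 X12.50 Y7.06 E1.1839
G1 X15.06 Y4.50 E1.4248
G1 X16.00 Y1.00 E1.6658
G1 X15.73 Y0.00 E1.7347
G1 X19.50 Y0.00 E1.9855
G1 X19.50 Y7.50 E2.4844
G1 X14.50 Y7.50 E2.8170
G1 X14.50 Y25.00 E3.9811
G1 X0.00 Y25.00 E4.9457
G1 X0.00 Y0.00 E6.6087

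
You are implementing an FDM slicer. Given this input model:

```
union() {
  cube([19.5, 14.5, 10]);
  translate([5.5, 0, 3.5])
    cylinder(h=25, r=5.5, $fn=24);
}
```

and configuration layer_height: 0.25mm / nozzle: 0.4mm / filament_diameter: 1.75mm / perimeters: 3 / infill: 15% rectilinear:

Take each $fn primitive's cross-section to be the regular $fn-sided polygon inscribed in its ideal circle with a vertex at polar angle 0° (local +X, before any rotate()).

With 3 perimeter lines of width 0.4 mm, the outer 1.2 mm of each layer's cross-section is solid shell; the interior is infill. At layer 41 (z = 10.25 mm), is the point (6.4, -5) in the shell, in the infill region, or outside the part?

At z = 10.25 mm: the cube is absent (z outside [0, 10]); the cylinder at (5.5, 0): section is a regular 24-gon, circumradius r=5.5; Merging all regions: only the r=5.5 cylinder at (5.5, 0) is present, so the union is just that shape — 1 connected region. Overall, the cross-section is a single solid region. The nearest boundary edge runs (5.50, -5.50)→(6.92, -5.31); distance from the point to it = 0.38 mm. The point is inside the cross-section, 0.38 mm from the nearest boundary — within the 1.2 mm shell band (3 × 0.4).

shell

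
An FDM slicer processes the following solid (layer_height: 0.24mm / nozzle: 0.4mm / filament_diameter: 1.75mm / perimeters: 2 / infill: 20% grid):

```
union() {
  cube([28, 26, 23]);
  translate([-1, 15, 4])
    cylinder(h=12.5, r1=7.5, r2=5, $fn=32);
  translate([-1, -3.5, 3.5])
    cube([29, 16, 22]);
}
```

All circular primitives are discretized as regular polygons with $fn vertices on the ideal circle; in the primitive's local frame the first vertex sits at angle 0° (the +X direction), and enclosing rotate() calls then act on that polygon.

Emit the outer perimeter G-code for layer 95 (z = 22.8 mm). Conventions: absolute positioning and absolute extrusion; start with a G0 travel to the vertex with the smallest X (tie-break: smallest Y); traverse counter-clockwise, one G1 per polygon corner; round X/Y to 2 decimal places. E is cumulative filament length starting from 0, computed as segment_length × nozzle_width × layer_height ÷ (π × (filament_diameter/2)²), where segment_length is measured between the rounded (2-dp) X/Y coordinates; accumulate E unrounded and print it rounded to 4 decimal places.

G0 X-1.00 Y-3.50 Z22.80
G1 X28.00 Y-3.50 E1.1575
G1 X28.00 Y26.00 E2.3349
G1 X0.00 Y26.00 E3.4524
G1 X0.00 Y12.50 E3.9912
G1 X-1.00 Y12.50 E4.0311
G1 X-1.00 Y-3.50 E4.6697

At z = 22.8 mm: the cube is present — its section is the full 28×26 rectangle; the cone at (-1, 15) is absent (z outside [4, 16.5]); the cube at (-1, -3.5) is present — its section is the full 29×16 rectangle; Taking the union: the regions partially overlap (shared area 350.00 mm²), so overlapping operands fuse into one piece — 1 connected region. The outline is a single polygon with 6 vertices. Extrusion per mm of travel: 0.4 × 0.24 / (π × 0.875²) = 0.039912. Accumulating E over each segment gives final E = 4.6697.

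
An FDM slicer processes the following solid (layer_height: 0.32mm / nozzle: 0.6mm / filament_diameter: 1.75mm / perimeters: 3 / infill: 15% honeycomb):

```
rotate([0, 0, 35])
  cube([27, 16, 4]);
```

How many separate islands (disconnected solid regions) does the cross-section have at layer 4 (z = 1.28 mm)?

1

At z = 1.28 mm: the 27×16 cube contributes its full rectangle; (whole slice rotated 35° about Z — lengths, areas and connectivity unchanged). Overall, the cross-section is a single solid region. Island count = 1.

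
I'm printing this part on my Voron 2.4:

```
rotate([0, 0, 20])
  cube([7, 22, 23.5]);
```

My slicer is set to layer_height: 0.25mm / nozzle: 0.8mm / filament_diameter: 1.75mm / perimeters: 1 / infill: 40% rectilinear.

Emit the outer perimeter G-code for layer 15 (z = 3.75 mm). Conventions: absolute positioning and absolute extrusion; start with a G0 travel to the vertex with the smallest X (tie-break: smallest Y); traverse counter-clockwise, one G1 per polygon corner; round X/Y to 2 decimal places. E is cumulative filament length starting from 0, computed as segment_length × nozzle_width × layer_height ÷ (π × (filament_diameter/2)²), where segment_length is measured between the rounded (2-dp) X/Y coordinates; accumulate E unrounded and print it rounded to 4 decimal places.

At z = 3.75 mm: the cube is present — its section is the full 7×22 rectangle; (whole slice rotated 20° about Z — lengths, areas and connectivity unchanged). The outline is a single polygon with 4 vertices. Extrusion per mm of travel: 0.8 × 0.25 / (π × 0.875²) = 0.083150. Accumulating E over each segment gives final E = 4.8226.

G0 X-7.52 Y20.67 Z3.75
G1 X0.00 Y0.00 E1.8289
G1 X6.58 Y2.39 E2.4110
G1 X-0.95 Y23.07 E4.2410
G1 X-7.52 Y20.67 E4.8226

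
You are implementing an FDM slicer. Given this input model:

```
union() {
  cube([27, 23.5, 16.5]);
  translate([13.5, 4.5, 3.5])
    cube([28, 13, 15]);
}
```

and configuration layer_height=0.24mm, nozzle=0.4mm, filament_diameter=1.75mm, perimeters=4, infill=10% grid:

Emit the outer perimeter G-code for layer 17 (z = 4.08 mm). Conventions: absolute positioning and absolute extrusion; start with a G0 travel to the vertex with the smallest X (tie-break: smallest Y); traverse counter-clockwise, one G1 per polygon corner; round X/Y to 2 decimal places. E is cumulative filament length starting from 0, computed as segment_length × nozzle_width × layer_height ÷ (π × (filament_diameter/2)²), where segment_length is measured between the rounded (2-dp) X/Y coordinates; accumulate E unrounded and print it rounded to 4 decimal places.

G0 X0.00 Y0.00 Z4.08
G1 X27.00 Y0.00 E1.0776
G1 X27.00 Y4.50 E1.2572
G1 X41.50 Y4.50 E1.8360
G1 X41.50 Y17.50 E2.3548
G1 X27.00 Y17.50 E2.9335
G1 X27.00 Y23.50 E3.1730
G1 X0.00 Y23.50 E4.2506
G1 X0.00 Y0.00 E5.1886

At z = 4.08 mm: the cube (footprint 27×23.5) is included at this height; the cube at (13.5, 4.5) is present — its section is the full 28×13 rectangle; Taking the union: the regions partially overlap (shared area 175.50 mm²), so overlapping operands fuse into one piece — 1 connected region. The outline is a single polygon with 8 vertices. Extrusion per mm of travel: 0.4 × 0.24 / (π × 0.875²) = 0.039912. Accumulating E over each segment gives final E = 5.1886.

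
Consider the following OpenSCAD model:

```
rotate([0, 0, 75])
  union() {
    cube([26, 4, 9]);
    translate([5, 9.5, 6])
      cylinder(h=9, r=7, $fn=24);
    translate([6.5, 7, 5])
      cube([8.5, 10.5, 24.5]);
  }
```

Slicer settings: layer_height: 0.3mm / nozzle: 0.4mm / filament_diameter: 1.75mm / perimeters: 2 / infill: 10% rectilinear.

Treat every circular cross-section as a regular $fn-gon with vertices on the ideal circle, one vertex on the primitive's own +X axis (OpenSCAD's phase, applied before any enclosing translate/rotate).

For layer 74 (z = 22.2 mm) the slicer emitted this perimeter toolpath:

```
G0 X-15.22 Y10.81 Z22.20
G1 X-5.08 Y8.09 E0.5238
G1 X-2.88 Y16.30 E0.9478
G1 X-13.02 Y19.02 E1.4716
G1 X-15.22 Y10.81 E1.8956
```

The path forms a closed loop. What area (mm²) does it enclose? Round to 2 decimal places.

Apply the shoelace formula to the sequence of (X, Y) vertices; enclosed area = 89.23 mm².

89.23 mm²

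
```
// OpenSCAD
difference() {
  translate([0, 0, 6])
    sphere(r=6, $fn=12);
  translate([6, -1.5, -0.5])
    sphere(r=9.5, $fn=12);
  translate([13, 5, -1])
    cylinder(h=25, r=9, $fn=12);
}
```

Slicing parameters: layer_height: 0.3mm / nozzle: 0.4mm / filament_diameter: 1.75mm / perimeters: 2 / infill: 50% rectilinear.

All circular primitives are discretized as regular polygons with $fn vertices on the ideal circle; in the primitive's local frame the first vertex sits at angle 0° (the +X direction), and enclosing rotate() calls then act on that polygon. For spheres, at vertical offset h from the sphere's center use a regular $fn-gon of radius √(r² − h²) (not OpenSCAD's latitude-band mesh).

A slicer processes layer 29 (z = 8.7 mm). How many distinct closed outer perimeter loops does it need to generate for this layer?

1

At z = 8.7 mm: the sphere: section is a regular 12-gon, circumradius = √(r²−h²) = √(6²−2.7²) = 5.358; the r=9.5 sphere at (6, -1.5) slices to a regular 12-gon of circumradius 2.369 (√(r²−h²) with h=9.2 from center); the r=9 cylinder at (13, 5) gives a regular 12-gon of circumradius 9 (constant along its height); Taking the first minus the rest: starting from the r=6 sphere, the r=9.5 sphere at (6, -1.5) partially overlaps it — only the 3.69 mm² overlap (of its 16.83 mm²) is removed, clipping the outline; the r=9 cylinder at (13, 5) partially overlaps it — only the 0.04 mm² overlap (of its 243.00 mm²) is removed, clipping the outline — 1 connected region. The result has 1 disconnected region.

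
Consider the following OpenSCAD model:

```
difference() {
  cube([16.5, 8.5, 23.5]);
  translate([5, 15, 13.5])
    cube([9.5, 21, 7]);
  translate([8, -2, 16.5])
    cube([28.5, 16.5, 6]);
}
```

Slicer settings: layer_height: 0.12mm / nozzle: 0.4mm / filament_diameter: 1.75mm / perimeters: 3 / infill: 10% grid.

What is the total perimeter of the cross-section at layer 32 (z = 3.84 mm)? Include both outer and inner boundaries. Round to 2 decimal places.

50.00 mm

At z = 3.84 mm: the cube (footprint 16.5×8.5) is included at this height (perimeter 50.00 mm); the cube at (5, 15) is absent (z outside [13.5, 20.5]); the cube at (8, -2) is absent (z outside [16.5, 22.5]); Taking the first minus the rest: none of the subtracted shapes is present at this height, so the 16.5×8.5 cube is unchanged — boundary = 50.00 mm. Overall, the cross-section is a single solid region. Total boundary length (outer) = 50.00 mm.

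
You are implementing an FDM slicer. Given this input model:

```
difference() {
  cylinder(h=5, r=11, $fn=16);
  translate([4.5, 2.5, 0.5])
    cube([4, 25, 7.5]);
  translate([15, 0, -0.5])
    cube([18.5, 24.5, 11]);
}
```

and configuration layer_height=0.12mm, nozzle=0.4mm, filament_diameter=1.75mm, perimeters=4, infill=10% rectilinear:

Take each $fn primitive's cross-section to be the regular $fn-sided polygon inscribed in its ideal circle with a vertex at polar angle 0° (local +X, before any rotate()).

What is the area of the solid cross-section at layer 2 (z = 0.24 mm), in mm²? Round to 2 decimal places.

At z = 0.24 mm: the r=11 cylinder gives a regular 16-gon of circumradius 11 (constant along its height) (area = (16/2)·11.000²·sin(360°/16) = 370.44 mm²); the cube at (4.5, 2.5) is not intersected at this z (z outside [0.5, 8]); the cube at (15, 0) (footprint 18.5×24.5) is included at this height (area 453.25 mm²); Subtracting the remaining from the first: starting from the r=11 cylinder (370.44 mm²), the 18.5×24.5 cube at (15, 0) misses the remaining region (no effect) — area = 370.44 mm². Overall, the cross-section is a single solid region. Net area = 370.44 mm².

370.44 mm²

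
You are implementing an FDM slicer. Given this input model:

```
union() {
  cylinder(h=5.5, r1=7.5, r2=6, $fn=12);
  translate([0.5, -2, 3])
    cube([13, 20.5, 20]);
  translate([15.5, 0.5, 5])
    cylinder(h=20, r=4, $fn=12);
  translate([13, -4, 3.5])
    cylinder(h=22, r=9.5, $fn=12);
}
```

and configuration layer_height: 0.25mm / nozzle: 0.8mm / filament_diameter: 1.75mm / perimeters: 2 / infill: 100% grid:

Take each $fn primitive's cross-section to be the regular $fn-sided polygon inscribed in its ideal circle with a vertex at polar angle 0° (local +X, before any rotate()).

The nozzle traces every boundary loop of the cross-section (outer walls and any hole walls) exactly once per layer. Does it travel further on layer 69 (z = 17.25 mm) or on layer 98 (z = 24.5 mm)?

Layer 69 (z = 17.25): the cone is not intersected at this z (z outside [0, 5.5]); the 13×20.5 cube at (0.5, -2) contributes its full rectangle (perimeter 67.00 mm); the r=4 cylinder at (15.5, 0.5) gives a regular 12-gon of circumradius 4 (constant along its height) (perimeter = 2·12·4.000·sin(180°/12) = 24.85 mm); the r=9.5 cylinder at (13, -4) contributes a regular 12-gon of circumradius 9.5 (perimeter = 2·12·9.500·sin(180°/12) = 59.01 mm); Combining (union): the regions partially overlap (shared area 100.94 mm²), so the edge portions inside another operand are dropped and the merged outline is re-measured after clipping — boundary = 95.98 mm. So its perimeter = 95.98 mm. Layer 98 (z = 24.5): the cone does not reach this height (z outside [0, 5.5]); the cube at (0.5, -2) is not intersected at this z (z outside [3, 23]); the r=4 cylinder at (15.5, 0.5) gives a regular 12-gon of circumradius 4 (constant along its height) (perimeter = 2·12·4.000·sin(180°/12) = 24.85 mm); the r=9.5 cylinder at (13, -4) gives a regular 12-gon of circumradius 9.5 (constant along its height) (perimeter = 2·12·9.500·sin(180°/12) = 59.01 mm); Merging all regions: the r=4 cylinder at (15.5, 0.5) lies entirely inside the r=9.5 cylinder at (13, -4), so the union is just the r=9.5 cylinder at (13, -4) — boundary = 59.01 mm. So its perimeter = 59.01 mm. Layer 69 is larger (95.98 vs 59.01 mm).

layer 69 (z = 17.25 mm)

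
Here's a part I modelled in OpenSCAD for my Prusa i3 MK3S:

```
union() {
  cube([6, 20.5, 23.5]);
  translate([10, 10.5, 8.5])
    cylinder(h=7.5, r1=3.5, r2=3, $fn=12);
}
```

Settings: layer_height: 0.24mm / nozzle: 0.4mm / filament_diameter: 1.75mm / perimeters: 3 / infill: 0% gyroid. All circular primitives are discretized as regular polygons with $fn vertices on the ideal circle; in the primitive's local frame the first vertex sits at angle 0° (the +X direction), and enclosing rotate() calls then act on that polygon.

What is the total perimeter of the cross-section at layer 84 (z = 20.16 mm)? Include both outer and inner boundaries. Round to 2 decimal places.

53.00 mm

At z = 20.16 mm: the cube (footprint 6×20.5) is included at this height (perimeter 53.00 mm); the cone at (10, 10.5) is absent (z outside [8.5, 16]); Merging all regions: only the 6×20.5 cube is present, so the union is just that shape — boundary = 53.00 mm. Overall, the cross-section is a single solid region. Total boundary length (outer) = 53.00 mm.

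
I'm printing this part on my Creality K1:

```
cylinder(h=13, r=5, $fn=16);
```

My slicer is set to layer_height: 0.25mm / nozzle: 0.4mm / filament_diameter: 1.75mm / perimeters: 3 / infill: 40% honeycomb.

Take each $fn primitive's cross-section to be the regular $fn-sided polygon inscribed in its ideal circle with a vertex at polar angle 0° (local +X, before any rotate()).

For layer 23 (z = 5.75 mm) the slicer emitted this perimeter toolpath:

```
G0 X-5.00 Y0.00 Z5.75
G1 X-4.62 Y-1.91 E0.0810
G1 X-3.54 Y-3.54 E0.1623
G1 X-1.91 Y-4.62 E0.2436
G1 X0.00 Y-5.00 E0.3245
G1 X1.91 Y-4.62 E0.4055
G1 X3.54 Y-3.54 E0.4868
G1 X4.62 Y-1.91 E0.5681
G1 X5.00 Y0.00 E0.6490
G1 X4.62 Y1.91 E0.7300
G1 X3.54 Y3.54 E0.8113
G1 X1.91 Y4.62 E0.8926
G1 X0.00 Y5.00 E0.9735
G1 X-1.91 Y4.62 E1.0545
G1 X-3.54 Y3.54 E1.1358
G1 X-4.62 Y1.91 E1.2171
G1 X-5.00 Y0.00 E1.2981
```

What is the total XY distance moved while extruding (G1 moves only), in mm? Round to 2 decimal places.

31.22 mm

Sum the Euclidean lengths of each G1 segment: total = 31.22 mm.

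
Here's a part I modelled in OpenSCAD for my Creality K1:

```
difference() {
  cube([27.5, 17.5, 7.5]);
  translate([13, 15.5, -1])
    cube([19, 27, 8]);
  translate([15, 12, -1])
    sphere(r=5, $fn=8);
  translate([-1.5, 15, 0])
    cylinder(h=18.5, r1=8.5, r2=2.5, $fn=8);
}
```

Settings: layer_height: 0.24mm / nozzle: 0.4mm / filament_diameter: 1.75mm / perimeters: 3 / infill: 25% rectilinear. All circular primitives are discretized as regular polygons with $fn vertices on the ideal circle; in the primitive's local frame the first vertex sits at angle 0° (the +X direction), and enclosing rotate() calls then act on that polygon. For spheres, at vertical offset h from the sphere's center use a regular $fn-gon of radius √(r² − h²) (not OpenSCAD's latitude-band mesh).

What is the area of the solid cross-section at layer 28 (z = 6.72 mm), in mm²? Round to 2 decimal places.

At z = 6.72 mm: the cube (footprint 27.5×17.5) is included at this height (area 481.25 mm²); the cube at (13, 15.5) is present — its section is the full 19×27 rectangle (area 513.00 mm²); the sphere at (15, 12) is absent (|z−center|=7.720 > r=5); the cone at (-1.5, 15) contributes a regular 8-gon of circumradius 6.321 (interpolated between r1=8.5 and r2=2.5 at t=0.363) (area = (8/2)·6.321²·sin(360°/8) = 112.99 mm²); Subtracting the remaining from the first: starting from the 27.5×17.5 cube (481.25 mm²), the 19×27 cube at (13, 15.5) partially overlaps it — only the 29.00 mm² overlap (of its 513.00 mm²) is removed, clipping the outline; the cone at (-1.5, 15) partially overlaps it — only the 29.99 mm² overlap (of its 112.99 mm²) is removed, clipping the outline — area = 422.26 mm². Overall, the cross-section is a single solid region. Net area = 422.26 mm².

422.26 mm²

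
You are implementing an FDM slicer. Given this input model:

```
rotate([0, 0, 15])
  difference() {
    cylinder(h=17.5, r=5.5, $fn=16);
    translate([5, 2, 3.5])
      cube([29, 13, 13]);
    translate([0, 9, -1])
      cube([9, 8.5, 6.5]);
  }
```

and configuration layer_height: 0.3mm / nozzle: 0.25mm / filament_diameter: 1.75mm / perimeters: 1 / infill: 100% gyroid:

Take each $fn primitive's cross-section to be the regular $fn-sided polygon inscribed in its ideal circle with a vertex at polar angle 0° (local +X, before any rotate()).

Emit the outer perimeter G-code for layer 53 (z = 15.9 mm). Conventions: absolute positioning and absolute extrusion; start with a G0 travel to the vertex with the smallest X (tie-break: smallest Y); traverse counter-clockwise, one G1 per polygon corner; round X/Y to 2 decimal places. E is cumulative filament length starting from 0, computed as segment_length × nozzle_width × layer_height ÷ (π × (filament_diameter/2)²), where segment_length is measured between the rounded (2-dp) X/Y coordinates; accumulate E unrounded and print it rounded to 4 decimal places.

At z = 15.9 mm: the r=5.5 cylinder contributes a regular 16-gon of circumradius 5.5; the cube at (5, 2) is present — its section is the full 29×13 rectangle; the cube at (0, 9) is not intersected at this z (z outside [-1, 5.5]); After the difference (first − rest): starting from the r=5.5 cylinder, the 29×13 cube at (5, 2) partially overlaps it — only the 0.01 mm² overlap (of its 377.00 mm²) is removed, clipping the outline — 1 connected region; (whole slice rotated 15° about Z — lengths, areas and connectivity unchanged). The outline is a single polygon with 18 vertices. Extrusion per mm of travel: 0.25 × 0.3 / (π × 0.875²) = 0.031181. Accumulating E over each segment gives final E = 1.0722.

G0 X-5.45 Y0.72 Z15.90
G1 X-5.31 Y-1.42 E0.0669
G1 X-4.36 Y-3.35 E0.1339
G1 X-2.75 Y-4.76 E0.2007
G1 X-0.72 Y-5.45 E0.2675
G1 X1.42 Y-5.31 E0.3344
G1 X3.35 Y-4.36 E0.4015
G1 X4.76 Y-2.75 E0.4682
G1 X5.45 Y-0.72 E0.5351
G1 X5.31 Y1.42 E0.6019
G1 X4.41 Y3.25 E0.6655
G1 X4.31 Y3.23 E0.6687
G1 X4.25 Y3.44 E0.6755
G1 X2.75 Y4.76 E0.7378
G1 X0.72 Y5.45 E0.8047
G1 X-1.42 Y5.31 E0.8715
G1 X-3.35 Y4.36 E0.9386
G1 X-4.76 Y2.75 E1.0054
G1 X-5.45 Y0.72 E1.0722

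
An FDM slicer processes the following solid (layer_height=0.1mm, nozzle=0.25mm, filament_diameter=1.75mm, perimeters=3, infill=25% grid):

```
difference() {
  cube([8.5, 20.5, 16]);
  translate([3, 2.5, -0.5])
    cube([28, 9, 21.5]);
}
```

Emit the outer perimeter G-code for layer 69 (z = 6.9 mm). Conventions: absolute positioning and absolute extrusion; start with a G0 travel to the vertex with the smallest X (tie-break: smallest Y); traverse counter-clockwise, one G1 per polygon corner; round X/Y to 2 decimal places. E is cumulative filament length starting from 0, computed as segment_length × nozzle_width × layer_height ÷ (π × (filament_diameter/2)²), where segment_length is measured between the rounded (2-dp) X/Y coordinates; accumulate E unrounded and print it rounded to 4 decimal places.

At z = 6.9 mm: the 8.5×20.5 cube contributes its full rectangle; the cube at (3, 2.5) is present — its section is the full 28×9 rectangle; Taking the first minus the rest: starting from the 8.5×20.5 cube, the 28×9 cube at (3, 2.5) partially overlaps it — only the 49.50 mm² overlap (of its 252.00 mm²) is removed, clipping the outline — 1 connected region. The outline is a single polygon with 8 vertices. Extrusion per mm of travel: 0.25 × 0.1 / (π × 0.875²) = 0.010394. Accumulating E over each segment gives final E = 0.7172.

G0 X0.00 Y0.00 Z6.90
G1 X8.50 Y0.00 E0.0883
G1 X8.50 Y2.50 E0.1143
G1 X3.00 Y2.50 E0.1715
G1 X3.00 Y11.50 E0.2650
G1 X8.50 Y11.50 E0.3222
G1 X8.50 Y20.50 E0.4158
G1 X0.00 Y20.50 E0.5041
G1 X0.00 Y0.00 E0.7172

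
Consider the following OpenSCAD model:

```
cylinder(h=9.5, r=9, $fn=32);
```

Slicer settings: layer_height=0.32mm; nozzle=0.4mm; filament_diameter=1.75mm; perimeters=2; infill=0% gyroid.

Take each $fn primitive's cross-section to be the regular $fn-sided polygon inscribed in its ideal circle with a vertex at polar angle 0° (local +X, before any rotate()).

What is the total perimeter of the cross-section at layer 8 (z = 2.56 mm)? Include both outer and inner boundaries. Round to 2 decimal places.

At z = 2.56 mm: the r=9 cylinder contributes a regular 32-gon of circumradius 9 (perimeter = 2·32·9.000·sin(180°/32) = 56.46 mm). Overall, the cross-section is a single solid region. Total boundary length (outer) = 56.46 mm.

56.46 mm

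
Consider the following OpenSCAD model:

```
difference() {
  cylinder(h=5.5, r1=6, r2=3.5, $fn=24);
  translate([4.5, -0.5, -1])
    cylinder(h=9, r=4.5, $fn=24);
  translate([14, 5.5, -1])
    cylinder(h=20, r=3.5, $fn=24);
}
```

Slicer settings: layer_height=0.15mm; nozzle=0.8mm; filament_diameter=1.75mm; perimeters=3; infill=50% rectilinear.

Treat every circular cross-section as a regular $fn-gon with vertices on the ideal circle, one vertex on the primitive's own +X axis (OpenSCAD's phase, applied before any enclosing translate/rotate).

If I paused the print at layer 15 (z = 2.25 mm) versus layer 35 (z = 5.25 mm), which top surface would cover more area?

layer 15 (z = 2.25 mm)

Layer 15 (z = 2.25): the cone contributes a regular 24-gon of circumradius 4.977 (interpolated between r1=6 and r2=3.5 at t=0.409) (area = (24/2)·4.977²·sin(360°/24) = 76.94 mm²); the r=4.5 cylinder at (4.5, -0.5) contributes a regular 24-gon of circumradius 4.5 (area = (24/2)·4.500²·sin(360°/24) = 62.89 mm²); the r=3.5 cylinder at (14, 5.5) contributes a regular 24-gon of circumradius 3.5 (area = (24/2)·3.500²·sin(360°/24) = 38.05 mm²); After the difference (first − rest): starting from the cone (76.94 mm²), the r=4.5 cylinder at (4.5, -0.5) partially overlaps it — only the 28.70 mm² overlap (of its 62.89 mm²) is removed, clipping the outline; the r=3.5 cylinder at (14, 5.5) misses the remaining region (no effect) — area = 48.24 mm². So its area = 48.24 mm². Layer 35 (z = 5.25): the cone (r1=6→r2=3.5) has section circumradius 3.614 here — a regular 24-gon (area = (24/2)·3.614²·sin(360°/24) = 40.56 mm²); the r=4.5 cylinder at (4.5, -0.5) contributes a regular 24-gon of circumradius 4.5 (area = (24/2)·4.500²·sin(360°/24) = 62.89 mm²); the r=3.5 cylinder at (14, 5.5) gives a regular 24-gon of circumradius 3.5 (constant along its height) (area = (24/2)·3.500²·sin(360°/24) = 38.05 mm²); After the difference (first − rest): starting from the cone (40.56 mm²), the r=4.5 cylinder at (4.5, -0.5) partially overlaps it — only the 16.41 mm² overlap (of its 62.89 mm²) is removed, clipping the outline; the r=3.5 cylinder at (14, 5.5) misses the remaining region (no effect) — area = 24.15 mm². So its area = 24.15 mm². Layer 15 is larger (48.24 vs 24.15 mm²).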